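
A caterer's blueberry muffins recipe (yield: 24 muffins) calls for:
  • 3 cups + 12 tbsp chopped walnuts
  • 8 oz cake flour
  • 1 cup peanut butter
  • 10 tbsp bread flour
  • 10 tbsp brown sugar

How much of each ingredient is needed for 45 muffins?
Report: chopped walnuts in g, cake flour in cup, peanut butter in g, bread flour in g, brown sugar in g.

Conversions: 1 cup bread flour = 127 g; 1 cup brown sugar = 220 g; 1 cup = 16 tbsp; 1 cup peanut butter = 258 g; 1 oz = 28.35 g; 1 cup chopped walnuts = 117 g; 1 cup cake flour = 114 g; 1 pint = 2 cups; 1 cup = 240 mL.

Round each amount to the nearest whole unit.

chopped walnuts: 823 g; cake flour: 4 cup; peanut butter: 484 g; bread flour: 149 g; brown sugar: 258 g

Scaling factor: 45/24 = 15/8 = 1.875.
chopped walnuts: (3 cup + 12 tbsp = 3.75 cup) × 15/8 × 117 g/cup ≈ 823 g
cake flour: 8 oz × 15/8 × 28.35 g/oz ÷ 114 g/cup ≈ 4 cup
peanut butter: 1 cup × 15/8 × 258 g/cup ≈ 484 g
bread flour: 10 tbsp × 15/8 ÷ 16 tbsp/cup × 127 g/cup ≈ 149 g
brown sugar: 10 tbsp × 15/8 ÷ 16 tbsp/cup × 220 g/cup ≈ 258 g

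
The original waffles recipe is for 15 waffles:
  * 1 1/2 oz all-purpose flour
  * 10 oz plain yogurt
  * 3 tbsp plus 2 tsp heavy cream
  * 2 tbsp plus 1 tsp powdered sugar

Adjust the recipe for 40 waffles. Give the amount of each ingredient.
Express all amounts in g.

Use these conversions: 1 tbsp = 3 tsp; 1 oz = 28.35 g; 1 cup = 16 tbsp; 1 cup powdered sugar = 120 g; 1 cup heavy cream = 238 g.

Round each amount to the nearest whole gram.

all-purpose flour: 113 g; plain yogurt: 756 g; heavy cream: 145 g; powdered sugar: 47 g

Scaling factor: 40/15 = 8/3.
all-purpose flour: 1.5 oz × 8/3 × 28.35 g/oz ≈ 113 g
plain yogurt: 10 oz × 8/3 × 28.35 g/oz = 756 g
heavy cream: (3 tbsp + 2 tsp = 11/3 tbsp) × 8/3 ÷ 16 tbsp/cup × 238 g/cup ≈ 145 g
powdered sugar: (2 tbsp + 1 tsp = 7/3 tbsp) × 8/3 ÷ 16 tbsp/cup × 120 g/cup ≈ 47 g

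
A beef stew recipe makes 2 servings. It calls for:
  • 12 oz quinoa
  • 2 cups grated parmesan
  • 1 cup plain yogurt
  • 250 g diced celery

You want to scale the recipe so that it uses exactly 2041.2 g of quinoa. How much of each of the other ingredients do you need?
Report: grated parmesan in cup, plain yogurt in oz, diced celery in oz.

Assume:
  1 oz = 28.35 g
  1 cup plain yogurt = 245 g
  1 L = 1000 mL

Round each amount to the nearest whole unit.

grated parmesan: 12 cup; plain yogurt: 52 oz; diced celery: 53 oz

The original recipe has 340.2 g of quinoa, so the scaling factor is 2041.2 ÷ 340.2 = 6.
grated parmesan: 2 cup × 6 = 12 cup
plain yogurt: 1 cup × 6 × 245 g/cup ÷ 28.35 g/oz ≈ 52 oz
diced celery: 250 g × 6 ÷ 28.35 g/oz ≈ 53 oz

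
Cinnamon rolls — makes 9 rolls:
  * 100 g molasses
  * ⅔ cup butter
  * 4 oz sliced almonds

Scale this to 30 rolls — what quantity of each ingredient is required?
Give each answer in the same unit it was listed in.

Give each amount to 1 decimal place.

Scaling factor: 30/9 = 10/3.
molasses: 100 g × 10/3 ≈ 333.3 g
butter: 2/3 cup × 10/3 ≈ 2.2 cup
sliced almonds: 4 oz × 10/3 ≈ 13.3 oz

molasses: 333.3 g; butter: 2.2 cup; sliced almonds: 13.3 oz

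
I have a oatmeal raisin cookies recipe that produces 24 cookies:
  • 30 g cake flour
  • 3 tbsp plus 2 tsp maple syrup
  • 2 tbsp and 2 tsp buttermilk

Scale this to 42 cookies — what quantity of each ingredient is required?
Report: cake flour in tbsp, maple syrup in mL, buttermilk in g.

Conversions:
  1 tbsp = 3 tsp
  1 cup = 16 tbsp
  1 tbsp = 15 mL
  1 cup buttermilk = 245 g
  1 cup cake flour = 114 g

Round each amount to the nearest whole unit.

Scaling factor: 42/24 = 7/4 = 1.75.
cake flour: 30 g × 7/4 ÷ 114 g/cup × 16 tbsp/cup ≈ 7 tbsp
maple syrup: (3 tbsp + 2 tsp = 11/3 tbsp) × 7/4 × 15 mL/tbsp ≈ 96 mL
buttermilk: (2 tbsp + 2 tsp = 8/3 tbsp) × 7/4 ÷ 16 tbsp/cup × 245 g/cup ≈ 71 g

cake flour: 7 tbsp; maple syrup: 96 mL; buttermilk: 71 g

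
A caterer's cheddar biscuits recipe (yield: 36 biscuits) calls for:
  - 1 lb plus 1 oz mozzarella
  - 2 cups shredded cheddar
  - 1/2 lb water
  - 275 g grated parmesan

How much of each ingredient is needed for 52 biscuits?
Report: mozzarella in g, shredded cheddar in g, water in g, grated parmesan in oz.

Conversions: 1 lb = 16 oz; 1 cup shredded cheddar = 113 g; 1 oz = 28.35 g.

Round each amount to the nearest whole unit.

Scaling factor: 52/36 = 13/9.
mozzarella: (1 lb + 1 oz = 1.0625 lb) × 13/9 × 16 oz/lb × 28.35 g/oz ≈ 696 g
shredded cheddar: 2 cup × 13/9 × 113 g/cup ≈ 326 g
water: 0.5 lb × 13/9 × 16 oz/lb × 28.35 g/oz ≈ 328 g
grated parmesan: 275 g × 13/9 ÷ 28.35 g/oz ≈ 14 oz

mozzarella: 696 g; shredded cheddar: 326 g; water: 328 g; grated parmesan: 14 oz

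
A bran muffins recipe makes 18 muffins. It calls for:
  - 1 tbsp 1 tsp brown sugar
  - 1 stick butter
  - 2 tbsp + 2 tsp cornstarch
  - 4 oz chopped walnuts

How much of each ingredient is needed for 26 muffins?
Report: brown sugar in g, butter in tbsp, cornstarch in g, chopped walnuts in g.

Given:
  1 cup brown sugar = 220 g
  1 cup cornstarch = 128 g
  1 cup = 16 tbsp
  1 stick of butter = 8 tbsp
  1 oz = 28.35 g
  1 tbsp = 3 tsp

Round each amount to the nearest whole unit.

Scaling factor: 26/18 = 13/9.
brown sugar: (1 tbsp + 1 tsp = 4/3 tbsp) × 13/9 ÷ 16 tbsp/cup × 220 g/cup ≈ 26 g
butter: 1 stick × 13/9 × 8 tbsp/stick ≈ 12 tbsp
cornstarch: (2 tbsp + 2 tsp = 8/3 tbsp) × 13/9 ÷ 16 tbsp/cup × 128 g/cup ≈ 31 g
chopped walnuts: 4 oz × 13/9 × 28.35 g/oz ≈ 164 g

brown sugar: 26 g; butter: 12 tbsp; cornstarch: 31 g; chopped walnuts: 164 g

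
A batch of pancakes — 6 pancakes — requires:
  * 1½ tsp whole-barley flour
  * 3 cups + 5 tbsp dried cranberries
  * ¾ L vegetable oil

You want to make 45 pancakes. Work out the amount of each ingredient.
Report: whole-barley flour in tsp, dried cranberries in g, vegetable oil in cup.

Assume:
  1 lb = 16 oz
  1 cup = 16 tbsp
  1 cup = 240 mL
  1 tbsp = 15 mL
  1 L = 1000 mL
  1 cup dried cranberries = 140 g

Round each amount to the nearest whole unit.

Scaling factor: 45/6 = 15/2 = 7.5.
whole-barley flour: 1.5 tsp × 15/2 ≈ 11 tsp
dried cranberries: (3 cup + 5 tbsp = 3.3125 cup) × 15/2 × 140 g/cup ≈ 3478 g
vegetable oil: 0.75 L × 15/2 × 1000 mL/L ÷ 240 mL/cup ≈ 23 cup

whole-barley flour: 11 tsp; dried cranberries: 3478 g; vegetable oil: 23 cup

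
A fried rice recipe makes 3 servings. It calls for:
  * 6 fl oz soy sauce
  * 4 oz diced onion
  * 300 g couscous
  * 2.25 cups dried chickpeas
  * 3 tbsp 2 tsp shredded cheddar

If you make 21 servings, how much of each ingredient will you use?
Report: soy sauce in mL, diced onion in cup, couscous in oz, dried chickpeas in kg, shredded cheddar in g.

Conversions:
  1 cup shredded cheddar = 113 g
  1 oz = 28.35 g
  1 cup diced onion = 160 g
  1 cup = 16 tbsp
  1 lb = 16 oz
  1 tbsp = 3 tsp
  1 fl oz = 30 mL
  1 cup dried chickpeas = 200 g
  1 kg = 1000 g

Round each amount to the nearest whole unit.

Scaling factor: 21/3 = 7.
soy sauce: 6 fl oz × 7 × 30 mL/fl oz = 1260 mL
diced onion: 4 oz × 7 × 28.35 g/oz ÷ 160 g/cup ≈ 5 cup
couscous: 300 g × 7 ÷ 28.35 g/oz ≈ 74 oz
dried chickpeas: 2.25 cup × 7 × 200 g/cup ÷ 1000 g/kg ≈ 3 kg
shredded cheddar: (3 tbsp + 2 tsp = 11/3 tbsp) × 7 ÷ 16 tbsp/cup × 113 g/cup ≈ 181 g

soy sauce: 1260 mL; diced onion: 5 cup; couscous: 74 oz; dried chickpeas: 3 kg; shredded cheddar: 181 g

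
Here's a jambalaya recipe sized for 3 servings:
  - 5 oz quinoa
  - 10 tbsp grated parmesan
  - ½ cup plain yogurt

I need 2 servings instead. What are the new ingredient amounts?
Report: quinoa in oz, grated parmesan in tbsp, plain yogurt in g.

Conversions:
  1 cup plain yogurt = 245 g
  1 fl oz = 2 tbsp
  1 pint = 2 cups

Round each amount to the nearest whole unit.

Scaling factor: 2/3.
quinoa: 5 oz × 2/3 ≈ 3 oz
grated parmesan: 10 tbsp × 2/3 ≈ 7 tbsp
plain yogurt: 0.5 cup × 2/3 × 245 g/cup ≈ 82 g

quinoa: 3 oz; grated parmesan: 7 tbsp; plain yogurt: 82 g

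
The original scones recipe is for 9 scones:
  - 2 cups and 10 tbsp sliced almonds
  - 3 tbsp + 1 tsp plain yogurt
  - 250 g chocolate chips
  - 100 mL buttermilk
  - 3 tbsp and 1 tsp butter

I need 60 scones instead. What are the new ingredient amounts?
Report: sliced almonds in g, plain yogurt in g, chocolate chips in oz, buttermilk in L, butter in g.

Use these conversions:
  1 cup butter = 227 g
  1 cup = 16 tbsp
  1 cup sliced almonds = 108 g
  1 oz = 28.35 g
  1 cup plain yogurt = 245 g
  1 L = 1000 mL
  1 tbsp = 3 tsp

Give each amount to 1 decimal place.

sliced almonds: 1890.0 g; plain yogurt: 340.3 g; chocolate chips: 58.8 oz; buttermilk: 0.7 L; butter: 315.3 g

Scaling factor: 60/9 = 20/3.
sliced almonds: (2 cup + 10 tbsp = 2.625 cup) × 20/3 × 108 g/cup = 1890.0 g
plain yogurt: (3 tbsp + 1 tsp = 10/3 tbsp) × 20/3 ÷ 16 tbsp/cup × 245 g/cup ≈ 340.3 g
chocolate chips: 250 g × 20/3 ÷ 28.35 g/oz ≈ 58.8 oz
buttermilk: 100 mL × 20/3 ÷ 1000 mL/L ≈ 0.7 L
butter: (3 tbsp + 1 tsp = 10/3 tbsp) × 20/3 ÷ 16 tbsp/cup × 227 g/cup ≈ 315.3 g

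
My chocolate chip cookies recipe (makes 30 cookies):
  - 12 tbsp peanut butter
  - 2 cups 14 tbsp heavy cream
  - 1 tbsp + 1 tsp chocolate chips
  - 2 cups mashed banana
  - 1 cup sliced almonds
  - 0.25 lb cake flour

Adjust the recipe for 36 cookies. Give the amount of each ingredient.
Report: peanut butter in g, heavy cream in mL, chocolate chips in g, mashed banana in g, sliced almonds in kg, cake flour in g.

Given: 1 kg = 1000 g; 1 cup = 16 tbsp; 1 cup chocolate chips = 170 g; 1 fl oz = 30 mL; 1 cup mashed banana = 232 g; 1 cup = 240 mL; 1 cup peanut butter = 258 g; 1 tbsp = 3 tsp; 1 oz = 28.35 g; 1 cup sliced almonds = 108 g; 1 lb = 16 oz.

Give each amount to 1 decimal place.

Scaling factor: 36/30 = 6/5 = 1.2.
peanut butter: 12 tbsp × 6/5 ÷ 16 tbsp/cup × 258 g/cup = 232.2 g
heavy cream: (2 cup + 14 tbsp = 2.875 cup) × 6/5 × 240 mL/cup = 828.0 mL
chocolate chips: (1 tbsp + 1 tsp = 4/3 tbsp) × 6/5 ÷ 16 tbsp/cup × 170 g/cup = 17.0 g
mashed banana: 2 cup × 6/5 × 232 g/cup = 556.8 g
sliced almonds: 1 cup × 6/5 × 108 g/cup ÷ 1000 g/kg ≈ 0.1 kg
cake flour: 0.25 lb × 6/5 × 16 oz/lb × 28.35 g/oz ≈ 136.1 g

peanut butter: 232.2 g; heavy cream: 828.0 mL; chocolate chips: 17.0 g; mashed banana: 556.8 g; sliced almonds: 0.1 kg; cake flour: 136.1 g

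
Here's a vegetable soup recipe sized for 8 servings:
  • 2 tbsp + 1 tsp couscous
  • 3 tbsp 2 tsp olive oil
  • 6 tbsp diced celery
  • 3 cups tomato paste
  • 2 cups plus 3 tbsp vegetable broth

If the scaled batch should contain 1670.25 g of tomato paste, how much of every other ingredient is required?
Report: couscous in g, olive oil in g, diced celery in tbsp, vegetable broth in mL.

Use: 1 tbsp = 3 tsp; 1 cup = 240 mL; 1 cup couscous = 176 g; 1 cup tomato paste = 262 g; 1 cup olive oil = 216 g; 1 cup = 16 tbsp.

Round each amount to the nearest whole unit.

couscous: 55 g; olive oil: 105 g; diced celery: 13 tbsp; vegetable broth: 1116 mL

The original recipe has 786 g of tomato paste, so the scaling factor is 1670.25 ÷ 786 = 17/8 = 2.125.
couscous: (2 tbsp + 1 tsp = 7/3 tbsp) × 17/8 ÷ 16 tbsp/cup × 176 g/cup ≈ 55 g
olive oil: (3 tbsp + 2 tsp = 11/3 tbsp) × 17/8 ÷ 16 tbsp/cup × 216 g/cup ≈ 105 g
diced celery: 6 tbsp × 17/8 ≈ 13 tbsp
vegetable broth: (2 cup + 3 tbsp = 2.1875 cup) × 17/8 × 240 mL/cup ≈ 1116 mL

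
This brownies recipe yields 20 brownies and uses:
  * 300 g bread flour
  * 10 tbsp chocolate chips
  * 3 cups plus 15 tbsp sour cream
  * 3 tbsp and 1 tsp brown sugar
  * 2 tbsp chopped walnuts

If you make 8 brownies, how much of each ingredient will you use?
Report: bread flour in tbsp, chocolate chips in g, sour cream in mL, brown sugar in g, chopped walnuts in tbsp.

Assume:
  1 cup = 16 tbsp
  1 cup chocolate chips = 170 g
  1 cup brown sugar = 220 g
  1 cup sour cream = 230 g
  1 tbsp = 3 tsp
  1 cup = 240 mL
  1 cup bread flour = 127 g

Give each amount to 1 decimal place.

Scaling factor: 8/20 = 2/5 = 0.4.
bread flour: 300 g × 2/5 ÷ 127 g/cup × 16 tbsp/cup ≈ 15.1 tbsp
chocolate chips: 10 tbsp × 2/5 ÷ 16 tbsp/cup × 170 g/cup = 42.5 g
sour cream: (3 cup + 15 tbsp = 3.9375 cup) × 2/5 × 240 mL/cup = 378.0 mL
brown sugar: (3 tbsp + 1 tsp = 10/3 tbsp) × 2/5 ÷ 16 tbsp/cup × 220 g/cup ≈ 18.3 g
chopped walnuts: 2 tbsp × 2/5 = 0.8 tbsp

bread flour: 15.1 tbsp; chocolate chips: 42.5 g; sour cream: 378.0 mL; brown sugar: 18.3 g; chopped walnuts: 0.8 tbsp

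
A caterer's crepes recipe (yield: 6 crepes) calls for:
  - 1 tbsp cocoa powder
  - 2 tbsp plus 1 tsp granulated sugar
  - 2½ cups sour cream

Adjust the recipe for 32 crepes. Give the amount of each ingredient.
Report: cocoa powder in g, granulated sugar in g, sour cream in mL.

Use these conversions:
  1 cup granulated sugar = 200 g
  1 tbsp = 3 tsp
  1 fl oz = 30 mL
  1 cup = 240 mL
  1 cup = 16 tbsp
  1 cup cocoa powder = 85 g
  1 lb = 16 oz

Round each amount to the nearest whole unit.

Scaling factor: 32/6 = 16/3.
cocoa powder: 1 tbsp × 16/3 ÷ 16 tbsp/cup × 85 g/cup ≈ 28 g
granulated sugar: (2 tbsp + 1 tsp = 7/3 tbsp) × 16/3 ÷ 16 tbsp/cup × 200 g/cup ≈ 156 g
sour cream: 2.5 cup × 16/3 × 240 mL/cup = 3200 mL

cocoa powder: 28 g; granulated sugar: 156 g; sour cream: 3200 mL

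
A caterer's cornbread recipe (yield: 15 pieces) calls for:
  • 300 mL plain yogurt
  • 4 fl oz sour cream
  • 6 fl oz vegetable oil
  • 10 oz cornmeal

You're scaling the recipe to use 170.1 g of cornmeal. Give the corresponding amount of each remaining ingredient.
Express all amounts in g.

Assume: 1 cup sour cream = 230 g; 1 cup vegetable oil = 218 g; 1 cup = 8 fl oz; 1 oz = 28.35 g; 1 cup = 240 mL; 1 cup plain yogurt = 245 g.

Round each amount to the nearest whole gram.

The original recipe has 283.5 g of cornmeal, so the scaling factor is 170.1 ÷ 283.5 = 3/5 = 0.6.
plain yogurt: 300 mL × 3/5 ÷ 240 mL/cup × 245 g/cup ≈ 184 g
sour cream: 4 fl oz × 3/5 ÷ 8 fl oz/cup × 230 g/cup = 69 g
vegetable oil: 6 fl oz × 3/5 ÷ 8 fl oz/cup × 218 g/cup ≈ 98 g

plain yogurt: 184 g; sour cream: 69 g; vegetable oil: 98 g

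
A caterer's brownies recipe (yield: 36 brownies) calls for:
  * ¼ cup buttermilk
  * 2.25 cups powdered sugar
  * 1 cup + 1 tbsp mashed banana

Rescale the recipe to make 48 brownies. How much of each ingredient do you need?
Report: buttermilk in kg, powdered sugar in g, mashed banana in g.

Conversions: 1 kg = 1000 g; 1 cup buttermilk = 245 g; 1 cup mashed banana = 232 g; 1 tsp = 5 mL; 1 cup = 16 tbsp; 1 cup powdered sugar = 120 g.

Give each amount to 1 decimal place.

Scaling factor: 48/36 = 4/3.
buttermilk: 0.25 cup × 4/3 × 245 g/cup ÷ 1000 g/kg ≈ 0.1 kg
powdered sugar: 2.25 cup × 4/3 × 120 g/cup = 360.0 g
mashed banana: (1 cup + 1 tbsp = 1.0625 cup) × 4/3 × 232 g/cup ≈ 328.7 g

buttermilk: 0.1 kg; powdered sugar: 360.0 g; mashed banana: 328.7 g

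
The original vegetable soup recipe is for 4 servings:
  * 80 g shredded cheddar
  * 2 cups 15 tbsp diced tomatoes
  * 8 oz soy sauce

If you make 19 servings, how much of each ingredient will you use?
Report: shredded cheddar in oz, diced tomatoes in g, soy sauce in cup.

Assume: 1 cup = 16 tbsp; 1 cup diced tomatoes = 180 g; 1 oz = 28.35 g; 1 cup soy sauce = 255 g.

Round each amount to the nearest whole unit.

Scaling factor: 19/4 = 4.75.
shredded cheddar: 80 g × 19/4 ÷ 28.35 g/oz ≈ 13 oz
diced tomatoes: (2 cup + 15 tbsp = 2.9375 cup) × 19/4 × 180 g/cup ≈ 2512 g
soy sauce: 8 oz × 19/4 × 28.35 g/oz ÷ 255 g/cup ≈ 4 cup

shredded cheddar: 13 oz; diced tomatoes: 2512 g; soy sauce: 4 cup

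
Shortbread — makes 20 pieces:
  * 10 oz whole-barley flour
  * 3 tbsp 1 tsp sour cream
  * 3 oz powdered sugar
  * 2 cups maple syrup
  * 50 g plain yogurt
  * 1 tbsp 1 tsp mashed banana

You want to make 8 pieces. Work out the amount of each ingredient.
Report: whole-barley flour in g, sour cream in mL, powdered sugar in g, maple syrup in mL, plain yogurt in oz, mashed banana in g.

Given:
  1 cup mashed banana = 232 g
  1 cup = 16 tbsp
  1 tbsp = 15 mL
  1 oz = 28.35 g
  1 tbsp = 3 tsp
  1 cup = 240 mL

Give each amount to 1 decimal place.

whole-barley flour: 113.4 g; sour cream: 20.0 mL; powdered sugar: 34.0 g; maple syrup: 192.0 mL; plain yogurt: 0.7 oz; mashed banana: 7.7 g

Scaling factor: 8/20 = 2/5 = 0.4.
whole-barley flour: 10 oz × 2/5 × 28.35 g/oz = 113.4 g
sour cream: (3 tbsp + 1 tsp = 10/3 tbsp) × 2/5 × 15 mL/tbsp = 20.0 mL
powdered sugar: 3 oz × 2/5 × 28.35 g/oz ≈ 34.0 g
maple syrup: 2 cup × 2/5 × 240 mL/cup = 192.0 mL
plain yogurt: 50 g × 2/5 ÷ 28.35 g/oz ≈ 0.7 oz
mashed banana: (1 tbsp + 1 tsp = 4/3 tbsp) × 2/5 ÷ 16 tbsp/cup × 232 g/cup ≈ 7.7 g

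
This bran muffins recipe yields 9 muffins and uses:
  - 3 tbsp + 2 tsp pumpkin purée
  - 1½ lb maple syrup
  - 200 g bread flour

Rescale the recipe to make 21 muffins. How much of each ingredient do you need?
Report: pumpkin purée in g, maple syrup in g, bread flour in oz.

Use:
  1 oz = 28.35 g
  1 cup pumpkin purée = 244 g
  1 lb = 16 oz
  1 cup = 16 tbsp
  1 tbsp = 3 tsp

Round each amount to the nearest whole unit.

pumpkin purée: 130 g; maple syrup: 1588 g; bread flour: 16 oz

Scaling factor: 21/9 = 7/3.
pumpkin purée: (3 tbsp + 2 tsp = 11/3 tbsp) × 7/3 ÷ 16 tbsp/cup × 244 g/cup ≈ 130 g
maple syrup: 1.5 lb × 7/3 × 16 oz/lb × 28.35 g/oz ≈ 1588 g
bread flour: 200 g × 7/3 ÷ 28.35 g/oz ≈ 16 oz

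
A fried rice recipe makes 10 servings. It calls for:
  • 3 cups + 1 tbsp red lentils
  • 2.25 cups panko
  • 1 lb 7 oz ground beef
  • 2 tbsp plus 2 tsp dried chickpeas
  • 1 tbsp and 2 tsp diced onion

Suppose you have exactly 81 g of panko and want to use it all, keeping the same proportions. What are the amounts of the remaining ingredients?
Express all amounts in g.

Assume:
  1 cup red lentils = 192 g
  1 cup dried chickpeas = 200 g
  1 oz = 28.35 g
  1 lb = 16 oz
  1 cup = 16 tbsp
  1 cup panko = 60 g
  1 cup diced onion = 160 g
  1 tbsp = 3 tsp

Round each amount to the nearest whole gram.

The original recipe has 135 g of panko, so the scaling factor is 81 ÷ 135 = 3/5 = 0.6.
red lentils: (3 cup + 1 tbsp = 3.0625 cup) × 3/5 × 192 g/cup ≈ 353 g
ground beef: (1 lb + 7 oz = 1.4375 lb) × 3/5 × 16 oz/lb × 28.35 g/oz ≈ 391 g
dried chickpeas: (2 tbsp + 2 tsp = 8/3 tbsp) × 3/5 ÷ 16 tbsp/cup × 200 g/cup = 20 g
diced onion: (1 tbsp + 2 tsp = 5/3 tbsp) × 3/5 ÷ 16 tbsp/cup × 160 g/cup = 10 g

red lentils: 353 g; ground beef: 391 g; dried chickpeas: 20 g; diced onion: 10 g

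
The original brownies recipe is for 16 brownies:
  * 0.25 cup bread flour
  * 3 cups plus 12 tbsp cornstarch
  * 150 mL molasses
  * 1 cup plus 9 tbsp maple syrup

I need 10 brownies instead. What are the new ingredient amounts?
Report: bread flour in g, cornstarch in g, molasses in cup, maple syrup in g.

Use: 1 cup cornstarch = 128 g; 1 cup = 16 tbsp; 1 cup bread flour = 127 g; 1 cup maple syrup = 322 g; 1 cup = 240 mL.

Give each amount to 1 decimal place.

Scaling factor: 10/16 = 5/8 = 0.625.
bread flour: 0.25 cup × 5/8 × 127 g/cup ≈ 19.8 g
cornstarch: (3 cup + 12 tbsp = 3.75 cup) × 5/8 × 128 g/cup = 300.0 g
molasses: 150 mL × 5/8 ÷ 240 mL/cup ≈ 0.4 cup
maple syrup: (1 cup + 9 tbsp = 1.5625 cup) × 5/8 × 322 g/cup ≈ 314.5 g

bread flour: 19.8 g; cornstarch: 300.0 g; molasses: 0.4 cup; maple syrup: 314.5 g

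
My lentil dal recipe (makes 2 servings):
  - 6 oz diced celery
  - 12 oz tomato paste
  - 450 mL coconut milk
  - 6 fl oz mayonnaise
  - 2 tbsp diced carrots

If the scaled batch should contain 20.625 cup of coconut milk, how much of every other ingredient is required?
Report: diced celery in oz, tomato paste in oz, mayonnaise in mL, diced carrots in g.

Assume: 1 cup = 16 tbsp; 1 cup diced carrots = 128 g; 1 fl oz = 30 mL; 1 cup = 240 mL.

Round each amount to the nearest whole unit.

diced celery: 66 oz; tomato paste: 132 oz; mayonnaise: 1980 mL; diced carrots: 176 g

The original recipe has 1.875 cup of coconut milk, so the scaling factor is 20.625 ÷ 1.875 = 11.
diced celery: 6 oz × 11 = 66 oz
tomato paste: 12 oz × 11 = 132 oz
mayonnaise: 6 fl oz × 11 × 30 mL/fl oz = 1980 mL
diced carrots: 2 tbsp × 11 ÷ 16 tbsp/cup × 128 g/cup = 176 g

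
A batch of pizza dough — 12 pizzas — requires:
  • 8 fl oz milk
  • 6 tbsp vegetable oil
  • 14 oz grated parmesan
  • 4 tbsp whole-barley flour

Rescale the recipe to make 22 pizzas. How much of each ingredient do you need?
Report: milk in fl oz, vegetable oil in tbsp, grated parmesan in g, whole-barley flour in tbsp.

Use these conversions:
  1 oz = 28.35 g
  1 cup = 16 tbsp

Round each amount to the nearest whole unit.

milk: 15 fl oz; vegetable oil: 11 tbsp; grated parmesan: 728 g; whole-barley flour: 7 tbsp

Scaling factor: 22/12 = 11/6.
milk: 8 fl oz × 11/6 ≈ 15 fl oz
vegetable oil: 6 tbsp × 11/6 = 11 tbsp
grated parmesan: 14 oz × 11/6 × 28.35 g/oz ≈ 728 g
whole-barley flour: 4 tbsp × 11/6 ≈ 7 tbsp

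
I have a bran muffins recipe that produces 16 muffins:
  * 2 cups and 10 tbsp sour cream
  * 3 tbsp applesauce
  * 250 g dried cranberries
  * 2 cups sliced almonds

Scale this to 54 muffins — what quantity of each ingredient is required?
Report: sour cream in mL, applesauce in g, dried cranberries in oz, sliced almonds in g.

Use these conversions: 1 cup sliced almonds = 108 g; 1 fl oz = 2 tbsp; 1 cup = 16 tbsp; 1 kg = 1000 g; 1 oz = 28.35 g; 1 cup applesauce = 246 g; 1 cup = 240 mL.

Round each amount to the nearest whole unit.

sour cream: 2126 mL; applesauce: 156 g; dried cranberries: 30 oz; sliced almonds: 729 g

Scaling factor: 54/16 = 27/8 = 3.375.
sour cream: (2 cup + 10 tbsp = 2.625 cup) × 27/8 × 240 mL/cup ≈ 2126 mL
applesauce: 3 tbsp × 27/8 ÷ 16 tbsp/cup × 246 g/cup ≈ 156 g
dried cranberries: 250 g × 27/8 ÷ 28.35 g/oz ≈ 30 oz
sliced almonds: 2 cup × 27/8 × 108 g/cup = 729 g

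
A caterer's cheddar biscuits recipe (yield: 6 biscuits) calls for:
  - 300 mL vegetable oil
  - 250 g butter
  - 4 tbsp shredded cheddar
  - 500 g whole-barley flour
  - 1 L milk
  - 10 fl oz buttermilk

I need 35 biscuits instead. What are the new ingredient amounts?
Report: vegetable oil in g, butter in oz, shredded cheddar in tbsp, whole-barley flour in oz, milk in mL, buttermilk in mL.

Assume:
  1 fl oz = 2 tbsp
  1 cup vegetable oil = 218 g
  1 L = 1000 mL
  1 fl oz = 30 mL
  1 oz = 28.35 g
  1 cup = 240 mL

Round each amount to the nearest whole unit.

vegetable oil: 1590 g; butter: 51 oz; shredded cheddar: 23 tbsp; whole-barley flour: 103 oz; milk: 5833 mL; buttermilk: 1750 mL

Scaling factor: 35/6.
vegetable oil: 300 mL × 35/6 ÷ 240 mL/cup × 218 g/cup ≈ 1590 g
butter: 250 g × 35/6 ÷ 28.35 g/oz ≈ 51 oz
shredded cheddar: 4 tbsp × 35/6 ≈ 23 tbsp
whole-barley flour: 500 g × 35/6 ÷ 28.35 g/oz ≈ 103 oz
milk: 1 L × 35/6 × 1000 mL/L ≈ 5833 mL
buttermilk: 10 fl oz × 35/6 × 30 mL/fl oz = 1750 mL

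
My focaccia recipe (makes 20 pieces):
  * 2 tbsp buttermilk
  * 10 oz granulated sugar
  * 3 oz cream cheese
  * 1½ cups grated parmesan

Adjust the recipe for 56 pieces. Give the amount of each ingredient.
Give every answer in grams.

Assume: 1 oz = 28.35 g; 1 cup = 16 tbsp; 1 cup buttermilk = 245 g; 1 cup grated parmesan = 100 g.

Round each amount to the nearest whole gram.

buttermilk: 86 g; granulated sugar: 794 g; cream cheese: 238 g; grated parmesan: 420 g

Scaling factor: 56/20 = 14/5 = 2.8.
buttermilk: 2 tbsp × 14/5 ÷ 16 tbsp/cup × 245 g/cup ≈ 86 g
granulated sugar: 10 oz × 14/5 × 28.35 g/oz ≈ 794 g
cream cheese: 3 oz × 14/5 × 28.35 g/oz ≈ 238 g
grated parmesan: 1.5 cup × 14/5 × 100 g/cup = 420 g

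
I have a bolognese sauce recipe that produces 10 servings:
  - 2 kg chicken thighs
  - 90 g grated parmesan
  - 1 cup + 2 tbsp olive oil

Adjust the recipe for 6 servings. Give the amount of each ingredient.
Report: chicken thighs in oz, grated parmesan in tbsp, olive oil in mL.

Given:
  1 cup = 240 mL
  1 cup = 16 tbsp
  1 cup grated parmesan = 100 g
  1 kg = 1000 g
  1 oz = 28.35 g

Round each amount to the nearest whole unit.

Scaling factor: 6/10 = 3/5 = 0.6.
chicken thighs: 2 kg × 3/5 × 1000 g/kg ÷ 28.35 g/oz ≈ 42 oz
grated parmesan: 90 g × 3/5 ÷ 100 g/cup × 16 tbsp/cup ≈ 9 tbsp
olive oil: (1 cup + 2 tbsp = 1.125 cup) × 3/5 × 240 mL/cup = 162 mL

chicken thighs: 42 oz; grated parmesan: 9 tbsp; olive oil: 162 mL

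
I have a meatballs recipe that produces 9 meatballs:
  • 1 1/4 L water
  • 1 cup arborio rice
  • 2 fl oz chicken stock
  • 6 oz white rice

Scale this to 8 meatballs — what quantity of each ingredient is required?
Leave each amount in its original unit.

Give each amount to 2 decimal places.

water: 1.11 L; arborio rice: 0.89 cup; chicken stock: 1.78 fl oz; white rice: 5.33 oz

Scaling factor: 8/9.
water: 1.25 L × 8/9 ≈ 1.11 L
arborio rice: 1 cup × 8/9 ≈ 0.89 cup
chicken stock: 2 fl oz × 8/9 ≈ 1.78 fl oz
white rice: 6 oz × 8/9 ≈ 5.33 oz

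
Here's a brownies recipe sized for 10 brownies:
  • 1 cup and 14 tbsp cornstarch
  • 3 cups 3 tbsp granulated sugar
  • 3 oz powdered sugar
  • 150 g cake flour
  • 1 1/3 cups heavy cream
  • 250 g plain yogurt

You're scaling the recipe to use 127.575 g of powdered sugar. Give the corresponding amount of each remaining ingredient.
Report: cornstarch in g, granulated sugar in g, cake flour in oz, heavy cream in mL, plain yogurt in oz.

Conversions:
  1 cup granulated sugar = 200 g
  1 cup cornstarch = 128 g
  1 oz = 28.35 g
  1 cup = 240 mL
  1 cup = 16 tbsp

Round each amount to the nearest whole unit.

cornstarch: 360 g; granulated sugar: 956 g; cake flour: 8 oz; heavy cream: 480 mL; plain yogurt: 13 oz

The original recipe has 85.05 g of powdered sugar, so the scaling factor is 127.575 ÷ 85.05 = 3/2 = 1.5.
cornstarch: (1 cup + 14 tbsp = 1.875 cup) × 3/2 × 128 g/cup = 360 g
granulated sugar: (3 cup + 3 tbsp = 3.1875 cup) × 3/2 × 200 g/cup ≈ 956 g
cake flour: 150 g × 3/2 ÷ 28.35 g/oz ≈ 8 oz
heavy cream: 4/3 cup × 3/2 × 240 mL/cup = 480 mL
plain yogurt: 250 g × 3/2 ÷ 28.35 g/oz ≈ 13 oz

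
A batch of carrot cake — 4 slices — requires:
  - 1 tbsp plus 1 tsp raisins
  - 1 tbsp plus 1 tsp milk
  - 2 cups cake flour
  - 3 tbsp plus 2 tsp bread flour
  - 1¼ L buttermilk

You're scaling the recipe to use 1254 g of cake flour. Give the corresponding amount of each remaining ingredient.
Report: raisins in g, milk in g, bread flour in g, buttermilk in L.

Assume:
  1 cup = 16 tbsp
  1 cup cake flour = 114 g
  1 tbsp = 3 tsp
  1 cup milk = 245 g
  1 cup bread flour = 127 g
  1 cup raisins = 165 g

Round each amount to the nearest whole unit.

The original recipe has 228 g of cake flour, so the scaling factor is 1254 ÷ 228 = 11/2 = 5.5.
raisins: (1 tbsp + 1 tsp = 4/3 tbsp) × 11/2 ÷ 16 tbsp/cup × 165 g/cup ≈ 76 g
milk: (1 tbsp + 1 tsp = 4/3 tbsp) × 11/2 ÷ 16 tbsp/cup × 245 g/cup ≈ 112 g
bread flour: (3 tbsp + 2 tsp = 11/3 tbsp) × 11/2 ÷ 16 tbsp/cup × 127 g/cup ≈ 160 g
buttermilk: 1.25 L × 11/2 ≈ 7 L

raisins: 76 g; milk: 112 g; bread flour: 160 g; buttermilk: 7 L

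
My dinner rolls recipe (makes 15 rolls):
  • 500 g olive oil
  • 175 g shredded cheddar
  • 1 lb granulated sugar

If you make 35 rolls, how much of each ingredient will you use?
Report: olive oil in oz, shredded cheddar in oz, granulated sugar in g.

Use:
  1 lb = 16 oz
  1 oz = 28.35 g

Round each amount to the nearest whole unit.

Scaling factor: 35/15 = 7/3.
olive oil: 500 g × 7/3 ÷ 28.35 g/oz ≈ 41 oz
shredded cheddar: 175 g × 7/3 ÷ 28.35 g/oz ≈ 14 oz
granulated sugar: 1 lb × 7/3 × 16 oz/lb × 28.35 g/oz ≈ 1058 g

olive oil: 41 oz; shredded cheddar: 14 oz; granulated sugar: 1058 g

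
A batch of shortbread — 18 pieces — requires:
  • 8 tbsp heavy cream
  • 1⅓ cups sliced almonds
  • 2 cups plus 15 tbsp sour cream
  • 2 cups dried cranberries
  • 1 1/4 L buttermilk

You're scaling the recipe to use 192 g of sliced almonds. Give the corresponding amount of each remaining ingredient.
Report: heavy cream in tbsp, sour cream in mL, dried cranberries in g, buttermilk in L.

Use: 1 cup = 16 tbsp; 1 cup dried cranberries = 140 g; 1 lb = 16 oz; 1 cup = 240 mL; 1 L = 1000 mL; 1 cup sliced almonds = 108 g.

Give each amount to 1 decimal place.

heavy cream: 10.7 tbsp; sour cream: 940.0 mL; dried cranberries: 373.3 g; buttermilk: 1.7 L

The original recipe has 144 g of sliced almonds, so the scaling factor is 192 ÷ 144 = 4/3.
heavy cream: 8 tbsp × 4/3 ≈ 10.7 tbsp
sour cream: (2 cup + 15 tbsp = 2.9375 cup) × 4/3 × 240 mL/cup = 940.0 mL
dried cranberries: 2 cup × 4/3 × 140 g/cup ≈ 373.3 g
buttermilk: 1.25 L × 4/3 ≈ 1.7 L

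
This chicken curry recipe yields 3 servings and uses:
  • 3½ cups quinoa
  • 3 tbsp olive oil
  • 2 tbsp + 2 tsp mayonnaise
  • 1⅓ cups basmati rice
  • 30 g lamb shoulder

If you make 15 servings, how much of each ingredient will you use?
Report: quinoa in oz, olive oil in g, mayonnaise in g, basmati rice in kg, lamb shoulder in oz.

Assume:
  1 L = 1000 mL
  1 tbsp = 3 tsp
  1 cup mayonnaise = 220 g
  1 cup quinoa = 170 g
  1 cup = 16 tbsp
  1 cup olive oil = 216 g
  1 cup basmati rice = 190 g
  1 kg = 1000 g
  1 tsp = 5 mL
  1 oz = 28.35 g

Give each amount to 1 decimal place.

Scaling factor: 15/3 = 5.
quinoa: 3.5 cup × 5 × 170 g/cup ÷ 28.35 g/oz ≈ 104.9 oz
olive oil: 3 tbsp × 5 ÷ 16 tbsp/cup × 216 g/cup = 202.5 g
mayonnaise: (2 tbsp + 2 tsp = 8/3 tbsp) × 5 ÷ 16 tbsp/cup × 220 g/cup ≈ 183.3 g
basmati rice: 4/3 cup × 5 × 190 g/cup ÷ 1000 g/kg ≈ 1.3 kg
lamb shoulder: 30 g × 5 ÷ 28.35 g/oz ≈ 5.3 oz

quinoa: 104.9 oz; olive oil: 202.5 g; mayonnaise: 183.3 g; basmati rice: 1.3 kg; lamb shoulder: 5.3 oz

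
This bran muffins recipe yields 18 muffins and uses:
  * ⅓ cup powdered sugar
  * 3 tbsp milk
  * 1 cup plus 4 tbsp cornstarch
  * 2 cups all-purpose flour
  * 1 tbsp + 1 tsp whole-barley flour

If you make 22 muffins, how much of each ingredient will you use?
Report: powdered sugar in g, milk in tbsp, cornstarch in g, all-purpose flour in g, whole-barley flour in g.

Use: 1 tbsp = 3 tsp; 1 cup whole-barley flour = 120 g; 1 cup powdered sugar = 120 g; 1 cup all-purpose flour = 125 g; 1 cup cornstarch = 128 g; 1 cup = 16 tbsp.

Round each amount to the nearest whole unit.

powdered sugar: 49 g; milk: 4 tbsp; cornstarch: 196 g; all-purpose flour: 306 g; whole-barley flour: 12 g

Scaling factor: 22/18 = 11/9.
powdered sugar: 1/3 cup × 11/9 × 120 g/cup ≈ 49 g
milk: 3 tbsp × 11/9 ≈ 4 tbsp
cornstarch: (1 cup + 4 tbsp = 1.25 cup) × 11/9 × 128 g/cup ≈ 196 g
all-purpose flour: 2 cup × 11/9 × 125 g/cup ≈ 306 g
whole-barley flour: (1 tbsp + 1 tsp = 4/3 tbsp) × 11/9 ÷ 16 tbsp/cup × 120 g/cup ≈ 12 g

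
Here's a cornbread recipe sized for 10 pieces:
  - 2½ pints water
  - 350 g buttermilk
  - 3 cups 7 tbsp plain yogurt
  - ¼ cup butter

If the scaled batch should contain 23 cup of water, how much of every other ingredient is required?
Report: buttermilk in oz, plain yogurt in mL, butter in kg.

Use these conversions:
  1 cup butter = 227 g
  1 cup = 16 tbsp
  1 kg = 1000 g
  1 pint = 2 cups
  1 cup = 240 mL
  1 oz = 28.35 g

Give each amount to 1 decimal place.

buttermilk: 56.8 oz; plain yogurt: 3795.0 mL; butter: 0.3 kg

The original recipe has 5 cup of water, so the scaling factor is 23 ÷ 5 = 23/5 = 4.6.
buttermilk: 350 g × 23/5 ÷ 28.35 g/oz ≈ 56.8 oz
plain yogurt: (3 cup + 7 tbsp = 3.4375 cup) × 23/5 × 240 mL/cup = 3795.0 mL
butter: 0.25 cup × 23/5 × 227 g/cup ÷ 1000 g/kg ≈ 0.3 kg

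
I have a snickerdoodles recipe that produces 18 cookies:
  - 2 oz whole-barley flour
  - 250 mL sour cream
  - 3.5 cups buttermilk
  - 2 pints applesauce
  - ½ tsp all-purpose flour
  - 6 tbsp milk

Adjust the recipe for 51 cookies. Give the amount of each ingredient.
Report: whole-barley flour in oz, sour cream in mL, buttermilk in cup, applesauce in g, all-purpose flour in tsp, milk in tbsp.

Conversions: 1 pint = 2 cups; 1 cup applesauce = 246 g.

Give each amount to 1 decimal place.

whole-barley flour: 5.7 oz; sour cream: 708.3 mL; buttermilk: 9.9 cup; applesauce: 2788.0 g; all-purpose flour: 1.4 tsp; milk: 17.0 tbsp

Scaling factor: 51/18 = 17/6.
whole-barley flour: 2 oz × 17/6 ≈ 5.7 oz
sour cream: 250 mL × 17/6 ≈ 708.3 mL
buttermilk: 3.5 cup × 17/6 ≈ 9.9 cup
applesauce: 2 pint × 17/6 × 2 cup/pint × 246 g/cup = 2788.0 g
all-purpose flour: 0.5 tsp × 17/6 ≈ 1.4 tsp
milk: 6 tbsp × 17/6 = 17.0 tbsp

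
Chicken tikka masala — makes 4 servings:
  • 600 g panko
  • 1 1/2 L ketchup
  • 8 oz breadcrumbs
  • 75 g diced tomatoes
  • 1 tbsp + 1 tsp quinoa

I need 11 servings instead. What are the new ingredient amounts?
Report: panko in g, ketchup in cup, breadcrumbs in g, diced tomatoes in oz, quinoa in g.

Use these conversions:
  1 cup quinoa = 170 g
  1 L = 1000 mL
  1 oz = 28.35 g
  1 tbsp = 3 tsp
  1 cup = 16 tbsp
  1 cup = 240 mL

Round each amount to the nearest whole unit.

Scaling factor: 11/4 = 2.75.
panko: 600 g × 11/4 = 1650 g
ketchup: 1.5 L × 11/4 × 1000 mL/L ÷ 240 mL/cup ≈ 17 cup
breadcrumbs: 8 oz × 11/4 × 28.35 g/oz ≈ 624 g
diced tomatoes: 75 g × 11/4 ÷ 28.35 g/oz ≈ 7 oz
quinoa: (1 tbsp + 1 tsp = 4/3 tbsp) × 11/4 ÷ 16 tbsp/cup × 170 g/cup ≈ 39 g

panko: 1650 g; ketchup: 17 cup; breadcrumbs: 624 g; diced tomatoes: 7 oz; quinoa: 39 g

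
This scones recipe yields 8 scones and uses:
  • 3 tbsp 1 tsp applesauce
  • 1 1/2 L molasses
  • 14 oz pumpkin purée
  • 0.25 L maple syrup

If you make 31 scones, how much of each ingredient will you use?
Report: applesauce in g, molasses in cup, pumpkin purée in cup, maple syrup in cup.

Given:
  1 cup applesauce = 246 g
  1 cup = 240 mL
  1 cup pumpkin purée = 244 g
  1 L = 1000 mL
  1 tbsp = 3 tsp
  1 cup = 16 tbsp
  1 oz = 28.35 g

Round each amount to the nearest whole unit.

applesauce: 199 g; molasses: 24 cup; pumpkin purée: 6 cup; maple syrup: 4 cup

Scaling factor: 31/8 = 3.875.
applesauce: (3 tbsp + 1 tsp = 10/3 tbsp) × 31/8 ÷ 16 tbsp/cup × 246 g/cup ≈ 199 g
molasses: 1.5 L × 31/8 × 1000 mL/L ÷ 240 mL/cup ≈ 24 cup
pumpkin purée: 14 oz × 31/8 × 28.35 g/oz ÷ 244 g/cup ≈ 6 cup
maple syrup: 0.25 L × 31/8 × 1000 mL/L ÷ 240 mL/cup ≈ 4 cup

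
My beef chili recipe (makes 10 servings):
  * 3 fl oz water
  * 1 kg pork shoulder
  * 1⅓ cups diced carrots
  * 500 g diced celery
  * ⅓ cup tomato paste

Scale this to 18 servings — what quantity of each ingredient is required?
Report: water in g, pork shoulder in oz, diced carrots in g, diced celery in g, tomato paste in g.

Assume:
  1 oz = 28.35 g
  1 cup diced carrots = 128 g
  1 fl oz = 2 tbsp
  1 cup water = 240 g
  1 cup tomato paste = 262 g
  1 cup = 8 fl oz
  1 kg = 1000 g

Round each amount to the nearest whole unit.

Scaling factor: 18/10 = 9/5 = 1.8.
water: 3 fl oz × 9/5 ÷ 8 fl oz/cup × 240 g/cup = 162 g
pork shoulder: 1 kg × 9/5 × 1000 g/kg ÷ 28.35 g/oz ≈ 63 oz
diced carrots: 4/3 cup × 9/5 × 128 g/cup ≈ 307 g
diced celery: 500 g × 9/5 = 900 g
tomato paste: 1/3 cup × 9/5 × 262 g/cup ≈ 157 g

water: 162 g; pork shoulder: 63 oz; diced carrots: 307 g; diced celery: 900 g; tomato paste: 157 g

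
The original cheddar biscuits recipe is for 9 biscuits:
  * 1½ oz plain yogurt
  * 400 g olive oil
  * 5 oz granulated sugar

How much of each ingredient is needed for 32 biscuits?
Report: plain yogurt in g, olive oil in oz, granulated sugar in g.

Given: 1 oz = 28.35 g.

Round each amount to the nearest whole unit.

plain yogurt: 151 g; olive oil: 50 oz; granulated sugar: 504 g

Scaling factor: 32/9.
plain yogurt: 1.5 oz × 32/9 × 28.35 g/oz ≈ 151 g
olive oil: 400 g × 32/9 ÷ 28.35 g/oz ≈ 50 oz
granulated sugar: 5 oz × 32/9 × 28.35 g/oz = 504 g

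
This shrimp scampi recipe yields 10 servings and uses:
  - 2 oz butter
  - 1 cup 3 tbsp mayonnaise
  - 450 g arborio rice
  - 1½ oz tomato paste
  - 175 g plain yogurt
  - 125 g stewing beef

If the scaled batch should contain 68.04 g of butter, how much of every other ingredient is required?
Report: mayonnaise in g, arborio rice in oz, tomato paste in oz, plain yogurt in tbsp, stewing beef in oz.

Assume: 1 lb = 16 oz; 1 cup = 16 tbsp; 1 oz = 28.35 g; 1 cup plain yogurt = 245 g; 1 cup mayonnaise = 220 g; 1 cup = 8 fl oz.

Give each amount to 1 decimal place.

The original recipe has 56.7 g of butter, so the scaling factor is 68.04 ÷ 56.7 = 6/5 = 1.2.
mayonnaise: (1 cup + 3 tbsp = 1.1875 cup) × 6/5 × 220 g/cup = 313.5 g
arborio rice: 450 g × 6/5 ÷ 28.35 g/oz ≈ 19.0 oz
tomato paste: 1.5 oz × 6/5 = 1.8 oz
plain yogurt: 175 g × 6/5 ÷ 245 g/cup × 16 tbsp/cup ≈ 13.7 tbsp
stewing beef: 125 g × 6/5 ÷ 28.35 g/oz ≈ 5.3 oz

mayonnaise: 313.5 g; arborio rice: 19.0 oz; tomato paste: 1.8 oz; plain yogurt: 13.7 tbsp; stewing beef: 5.3 oz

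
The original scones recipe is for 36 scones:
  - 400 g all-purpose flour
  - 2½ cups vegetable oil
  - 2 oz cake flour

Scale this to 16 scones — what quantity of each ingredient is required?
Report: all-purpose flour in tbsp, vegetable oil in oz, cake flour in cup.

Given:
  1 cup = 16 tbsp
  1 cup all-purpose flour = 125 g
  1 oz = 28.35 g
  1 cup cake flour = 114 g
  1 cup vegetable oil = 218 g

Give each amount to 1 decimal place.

Scaling factor: 16/36 = 4/9.
all-purpose flour: 400 g × 4/9 ÷ 125 g/cup × 16 tbsp/cup ≈ 22.8 tbsp
vegetable oil: 2.5 cup × 4/9 × 218 g/cup ÷ 28.35 g/oz ≈ 8.5 oz
cake flour: 2 oz × 4/9 × 28.35 g/oz ÷ 114 g/cup ≈ 0.2 cup

all-purpose flour: 22.8 tbsp; vegetable oil: 8.5 oz; cake flour: 0.2 cup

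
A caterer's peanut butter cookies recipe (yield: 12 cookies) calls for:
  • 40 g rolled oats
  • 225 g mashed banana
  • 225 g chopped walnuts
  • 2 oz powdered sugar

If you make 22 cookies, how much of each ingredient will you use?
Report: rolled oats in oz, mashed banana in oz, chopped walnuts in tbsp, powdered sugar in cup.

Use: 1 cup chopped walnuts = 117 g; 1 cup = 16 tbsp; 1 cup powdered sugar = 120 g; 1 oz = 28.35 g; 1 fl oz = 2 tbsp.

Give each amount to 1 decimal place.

rolled oats: 2.6 oz; mashed banana: 14.6 oz; chopped walnuts: 56.4 tbsp; powdered sugar: 0.9 cup

Scaling factor: 22/12 = 11/6.
rolled oats: 40 g × 11/6 ÷ 28.35 g/oz ≈ 2.6 oz
mashed banana: 225 g × 11/6 ÷ 28.35 g/oz ≈ 14.6 oz
chopped walnuts: 225 g × 11/6 ÷ 117 g/cup × 16 tbsp/cup ≈ 56.4 tbsp
powdered sugar: 2 oz × 11/6 × 28.35 g/oz ÷ 120 g/cup ≈ 0.9 cup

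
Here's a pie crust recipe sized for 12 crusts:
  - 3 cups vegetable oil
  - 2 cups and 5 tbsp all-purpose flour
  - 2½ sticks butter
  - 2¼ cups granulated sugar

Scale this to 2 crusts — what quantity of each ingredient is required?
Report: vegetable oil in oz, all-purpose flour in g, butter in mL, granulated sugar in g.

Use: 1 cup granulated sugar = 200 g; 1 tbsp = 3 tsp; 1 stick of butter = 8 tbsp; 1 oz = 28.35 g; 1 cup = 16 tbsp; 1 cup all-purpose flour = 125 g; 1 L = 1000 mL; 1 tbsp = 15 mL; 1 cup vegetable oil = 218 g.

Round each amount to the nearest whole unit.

vegetable oil: 4 oz; all-purpose flour: 48 g; butter: 50 mL; granulated sugar: 75 g

Scaling factor: 2/12 = 1/6.
vegetable oil: 3 cup × 1/6 × 218 g/cup ÷ 28.35 g/oz ≈ 4 oz
all-purpose flour: (2 cup + 5 tbsp = 2.3125 cup) × 1/6 × 125 g/cup ≈ 48 g
butter: 2.5 stick × 1/6 × 8 tbsp/stick × 15 mL/tbsp = 50 mL
granulated sugar: 2.25 cup × 1/6 × 200 g/cup = 75 g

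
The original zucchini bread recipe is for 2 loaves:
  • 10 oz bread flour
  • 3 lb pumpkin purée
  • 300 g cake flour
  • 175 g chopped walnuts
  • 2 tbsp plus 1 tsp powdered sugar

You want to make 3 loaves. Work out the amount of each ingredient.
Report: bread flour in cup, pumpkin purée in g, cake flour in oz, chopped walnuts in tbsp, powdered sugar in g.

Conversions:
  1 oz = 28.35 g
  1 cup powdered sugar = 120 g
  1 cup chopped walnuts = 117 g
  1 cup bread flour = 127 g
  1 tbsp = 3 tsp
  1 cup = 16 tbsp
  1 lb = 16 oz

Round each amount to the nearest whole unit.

bread flour: 3 cup; pumpkin purée: 2041 g; cake flour: 16 oz; chopped walnuts: 36 tbsp; powdered sugar: 26 g

Scaling factor: 3/2 = 1.5.
bread flour: 10 oz × 3/2 × 28.35 g/oz ÷ 127 g/cup ≈ 3 cup
pumpkin purée: 3 lb × 3/2 × 16 oz/lb × 28.35 g/oz ≈ 2041 g
cake flour: 300 g × 3/2 ÷ 28.35 g/oz ≈ 16 oz
chopped walnuts: 175 g × 3/2 ÷ 117 g/cup × 16 tbsp/cup ≈ 36 tbsp
powdered sugar: (2 tbsp + 1 tsp = 7/3 tbsp) × 3/2 ÷ 16 tbsp/cup × 120 g/cup ≈ 26 g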